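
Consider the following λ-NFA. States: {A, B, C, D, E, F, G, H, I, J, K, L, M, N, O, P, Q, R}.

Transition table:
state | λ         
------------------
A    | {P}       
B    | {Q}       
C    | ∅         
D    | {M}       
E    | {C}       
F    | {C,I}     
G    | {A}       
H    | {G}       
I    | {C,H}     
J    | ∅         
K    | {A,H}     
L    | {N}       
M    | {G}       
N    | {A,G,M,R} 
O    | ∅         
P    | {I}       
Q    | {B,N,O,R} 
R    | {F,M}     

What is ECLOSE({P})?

{A, C, G, H, I, P}

Start with {P}.
From P via λ: add I.
From I via λ: add C, H.
From H via λ: add G.
From G via λ: add A.
No new states can be added; the closed set is {A, C, G, H, I, P}.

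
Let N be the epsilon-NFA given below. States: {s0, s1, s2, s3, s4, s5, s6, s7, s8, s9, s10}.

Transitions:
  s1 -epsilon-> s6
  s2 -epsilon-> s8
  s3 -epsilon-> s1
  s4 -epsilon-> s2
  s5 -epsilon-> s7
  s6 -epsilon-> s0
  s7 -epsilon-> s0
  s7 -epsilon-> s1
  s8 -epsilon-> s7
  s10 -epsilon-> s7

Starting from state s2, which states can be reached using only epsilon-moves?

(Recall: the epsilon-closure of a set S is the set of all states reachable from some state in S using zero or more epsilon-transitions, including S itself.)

Start with {s2}.
From s2 via epsilon: add s8.
From s8 via epsilon: add s7.
From s7 via epsilon: add s0, s1.
From s1 via epsilon: add s6.
No new states can be added; the closed set is {s0, s1, s2, s6, s7, s8}.

{s0, s1, s2, s6, s7, s8}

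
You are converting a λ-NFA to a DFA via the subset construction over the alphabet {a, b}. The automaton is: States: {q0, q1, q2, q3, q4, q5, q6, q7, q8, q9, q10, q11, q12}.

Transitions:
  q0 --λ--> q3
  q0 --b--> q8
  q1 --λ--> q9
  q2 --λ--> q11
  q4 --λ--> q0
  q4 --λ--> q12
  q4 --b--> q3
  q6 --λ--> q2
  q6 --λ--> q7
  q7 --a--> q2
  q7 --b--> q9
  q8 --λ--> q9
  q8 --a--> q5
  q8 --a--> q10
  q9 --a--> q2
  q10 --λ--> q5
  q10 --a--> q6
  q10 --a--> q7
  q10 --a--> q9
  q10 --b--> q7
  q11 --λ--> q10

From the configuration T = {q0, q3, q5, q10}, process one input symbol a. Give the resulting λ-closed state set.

{q2, q5, q6, q7, q9, q10, q11}

q10 on a → {q6, q7, q9}.
No a-transition from q0, q3, q5.
Union after reading a: {q6, q7, q9}.
Now take the λ-closure:
From q6 via λ: add q2.
From q2 via λ: add q11.
From q11 via λ: add q10.
From q10 via λ: add q5.
No new states can be added; the closed set is {q2, q5, q6, q7, q9, q10, q11}.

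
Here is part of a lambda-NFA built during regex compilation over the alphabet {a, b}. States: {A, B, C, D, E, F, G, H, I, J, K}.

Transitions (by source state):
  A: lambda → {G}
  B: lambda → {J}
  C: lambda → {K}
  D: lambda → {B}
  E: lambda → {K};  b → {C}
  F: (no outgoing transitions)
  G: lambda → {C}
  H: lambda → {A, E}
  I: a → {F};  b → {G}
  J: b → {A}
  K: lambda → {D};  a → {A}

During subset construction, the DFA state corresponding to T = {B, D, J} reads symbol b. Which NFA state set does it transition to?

J on b → {A}.
No b-transition from B, D.
Union after reading b: {A}.
Now take the lambda-closure:
From A via lambda: add G.
From G via lambda: add C.
From C via lambda: add K.
From K via lambda: add D.
From D via lambda: add B.
From B via lambda: add J.
No new states can be added; the closed set is {A, B, C, D, G, J, K}.

{A, B, C, D, G, J, K}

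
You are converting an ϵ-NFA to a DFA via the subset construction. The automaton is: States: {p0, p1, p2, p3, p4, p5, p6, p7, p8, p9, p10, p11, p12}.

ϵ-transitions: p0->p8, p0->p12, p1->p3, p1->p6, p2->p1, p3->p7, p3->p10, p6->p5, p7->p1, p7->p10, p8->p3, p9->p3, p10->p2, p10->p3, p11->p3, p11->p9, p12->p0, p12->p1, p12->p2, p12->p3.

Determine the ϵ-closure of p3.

{p1, p2, p3, p5, p6, p7, p10}

Start with {p3}.
From p3 via ϵ: add p7, p10.
From p7 via ϵ: add p1.
From p10 via ϵ: add p2.
From p1 via ϵ: add p6.
From p6 via ϵ: add p5.
No new states can be added; the closed set is {p1, p2, p3, p5, p6, p7, p10}.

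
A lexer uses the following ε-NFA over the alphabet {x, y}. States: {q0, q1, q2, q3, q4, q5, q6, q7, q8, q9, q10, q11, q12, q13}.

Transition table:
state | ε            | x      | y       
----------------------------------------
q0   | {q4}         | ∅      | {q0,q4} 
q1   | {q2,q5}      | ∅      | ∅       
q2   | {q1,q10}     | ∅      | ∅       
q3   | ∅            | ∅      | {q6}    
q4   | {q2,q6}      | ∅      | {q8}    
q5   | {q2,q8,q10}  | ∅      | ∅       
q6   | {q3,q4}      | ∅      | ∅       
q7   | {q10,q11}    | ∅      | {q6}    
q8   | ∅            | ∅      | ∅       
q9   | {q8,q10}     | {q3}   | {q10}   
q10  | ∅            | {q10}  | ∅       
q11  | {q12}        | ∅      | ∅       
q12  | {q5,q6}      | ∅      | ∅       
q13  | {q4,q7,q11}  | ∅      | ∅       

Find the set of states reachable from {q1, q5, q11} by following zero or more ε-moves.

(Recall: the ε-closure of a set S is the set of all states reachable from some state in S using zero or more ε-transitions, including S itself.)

{q1, q2, q3, q4, q5, q6, q8, q10, q11, q12}

Start with {q1, q5, q11}.
From q1 via ε: add q2.
From q5 via ε: add q8, q10.
From q11 via ε: add q12.
From q12 via ε: add q6.
From q6 via ε: add q3, q4.
No new states can be added; the closed set is {q1, q2, q3, q4, q5, q6, q8, q10, q11, q12}.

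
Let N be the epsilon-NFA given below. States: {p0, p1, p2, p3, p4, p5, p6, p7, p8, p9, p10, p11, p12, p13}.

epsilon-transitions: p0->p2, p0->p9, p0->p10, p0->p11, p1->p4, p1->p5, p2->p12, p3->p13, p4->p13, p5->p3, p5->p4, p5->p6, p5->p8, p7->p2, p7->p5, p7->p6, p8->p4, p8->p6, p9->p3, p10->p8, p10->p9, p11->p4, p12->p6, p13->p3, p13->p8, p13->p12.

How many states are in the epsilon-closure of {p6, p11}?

7

Start with {p6, p11}.
From p11 via epsilon: add p4.
From p4 via epsilon: add p13.
From p13 via epsilon: add p3, p8, p12.
epsilon-closure = {p3, p4, p6, p8, p11, p12, p13}, which has 7 states.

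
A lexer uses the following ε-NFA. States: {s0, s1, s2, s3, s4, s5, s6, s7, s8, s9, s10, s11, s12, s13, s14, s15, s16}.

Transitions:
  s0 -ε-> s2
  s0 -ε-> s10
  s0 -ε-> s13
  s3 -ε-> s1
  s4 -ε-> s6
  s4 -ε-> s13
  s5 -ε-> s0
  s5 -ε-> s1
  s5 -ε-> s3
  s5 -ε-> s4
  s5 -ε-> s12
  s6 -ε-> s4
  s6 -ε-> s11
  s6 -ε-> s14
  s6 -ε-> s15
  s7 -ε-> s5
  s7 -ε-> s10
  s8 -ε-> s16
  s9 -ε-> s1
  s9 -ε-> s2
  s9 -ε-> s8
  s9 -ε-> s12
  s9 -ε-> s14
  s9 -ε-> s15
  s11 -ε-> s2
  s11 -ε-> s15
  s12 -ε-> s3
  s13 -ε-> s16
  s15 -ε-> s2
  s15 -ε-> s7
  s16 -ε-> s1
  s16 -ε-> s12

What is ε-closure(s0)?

Start with {s0}.
From s0 via ε: add s2, s10, s13.
From s13 via ε: add s16.
From s16 via ε: add s1, s12.
From s12 via ε: add s3.
No new states can be added; the closed set is {s0, s1, s2, s3, s10, s12, s13, s16}.

{s0, s1, s2, s3, s10, s12, s13, s16}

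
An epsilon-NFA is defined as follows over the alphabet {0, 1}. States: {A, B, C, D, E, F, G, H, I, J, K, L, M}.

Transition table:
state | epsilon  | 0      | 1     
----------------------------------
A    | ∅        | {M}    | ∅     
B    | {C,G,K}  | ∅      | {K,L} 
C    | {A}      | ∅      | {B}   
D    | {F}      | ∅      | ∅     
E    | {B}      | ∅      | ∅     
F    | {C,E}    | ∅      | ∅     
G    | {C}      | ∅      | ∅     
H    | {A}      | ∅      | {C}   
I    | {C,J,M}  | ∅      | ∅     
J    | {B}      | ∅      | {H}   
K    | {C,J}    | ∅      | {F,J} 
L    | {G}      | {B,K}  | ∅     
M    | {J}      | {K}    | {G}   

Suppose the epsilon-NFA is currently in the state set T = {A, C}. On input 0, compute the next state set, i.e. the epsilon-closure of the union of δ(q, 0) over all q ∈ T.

{A, B, C, G, J, K, M}

A on 0 → {M}.
No 0-transition from C.
Union after reading 0: {M}.
Now take the epsilon-closure:
From M via epsilon: add J.
From J via epsilon: add B.
From B via epsilon: add C, G, K.
From C via epsilon: add A.
No new states can be added; the closed set is {A, B, C, G, J, K, M}.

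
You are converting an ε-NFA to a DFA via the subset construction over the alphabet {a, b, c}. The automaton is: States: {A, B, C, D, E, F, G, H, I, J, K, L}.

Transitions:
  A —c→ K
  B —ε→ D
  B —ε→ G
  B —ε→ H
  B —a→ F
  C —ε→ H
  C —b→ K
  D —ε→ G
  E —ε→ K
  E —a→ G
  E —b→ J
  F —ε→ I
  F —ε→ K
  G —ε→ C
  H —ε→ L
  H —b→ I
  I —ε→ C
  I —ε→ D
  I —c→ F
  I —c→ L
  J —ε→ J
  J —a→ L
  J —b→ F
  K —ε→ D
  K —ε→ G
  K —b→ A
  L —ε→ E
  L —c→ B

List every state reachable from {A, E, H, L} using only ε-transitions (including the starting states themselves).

{A, C, D, E, G, H, K, L}

Start with {A, E, H, L}.
From E via ε: add K.
From K via ε: add D, G.
From G via ε: add C.
No new states can be added; the closed set is {A, C, D, E, G, H, K, L}.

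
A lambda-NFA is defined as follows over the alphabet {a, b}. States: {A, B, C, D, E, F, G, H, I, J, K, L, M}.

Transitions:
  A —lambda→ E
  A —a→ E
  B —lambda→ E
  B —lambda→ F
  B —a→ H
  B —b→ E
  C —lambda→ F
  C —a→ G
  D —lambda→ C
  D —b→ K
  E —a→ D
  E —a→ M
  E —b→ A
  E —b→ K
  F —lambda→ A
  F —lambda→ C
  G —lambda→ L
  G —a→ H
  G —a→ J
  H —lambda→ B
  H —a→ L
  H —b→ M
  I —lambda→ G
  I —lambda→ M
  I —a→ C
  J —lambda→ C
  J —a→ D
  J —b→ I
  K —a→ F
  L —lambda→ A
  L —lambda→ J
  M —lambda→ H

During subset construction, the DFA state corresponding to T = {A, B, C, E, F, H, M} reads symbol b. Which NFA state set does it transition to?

{A, B, C, E, F, H, K, M}

B on b → {E}.
E on b → {A, K}.
H on b → {M}.
No b-transition from A, C, F, M.
Union after reading b: {A, E, K, M}.
Now take the lambda-closure:
From M via lambda: add H.
From H via lambda: add B.
From B via lambda: add F.
From F via lambda: add C.
No new states can be added; the closed set is {A, B, C, E, F, H, K, M}.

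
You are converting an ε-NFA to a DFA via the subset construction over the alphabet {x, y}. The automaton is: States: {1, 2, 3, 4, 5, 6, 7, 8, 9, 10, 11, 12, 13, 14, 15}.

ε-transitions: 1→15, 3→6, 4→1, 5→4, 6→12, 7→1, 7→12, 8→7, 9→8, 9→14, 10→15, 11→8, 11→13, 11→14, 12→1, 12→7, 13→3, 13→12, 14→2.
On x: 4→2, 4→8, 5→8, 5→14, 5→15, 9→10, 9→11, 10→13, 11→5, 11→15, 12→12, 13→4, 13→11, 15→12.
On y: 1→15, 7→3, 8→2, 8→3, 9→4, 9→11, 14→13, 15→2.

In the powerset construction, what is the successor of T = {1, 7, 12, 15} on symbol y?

1 on y → {15}.
7 on y → {3}.
15 on y → {2}.
No y-transition from 12.
Union after reading y: {2, 3, 15}.
Now take the ε-closure:
From 3 via ε: add 6.
From 6 via ε: add 12.
From 12 via ε: add 1, 7.
No new states can be added; the closed set is {1, 2, 3, 6, 7, 12, 15}.

{1, 2, 3, 6, 7, 12, 15}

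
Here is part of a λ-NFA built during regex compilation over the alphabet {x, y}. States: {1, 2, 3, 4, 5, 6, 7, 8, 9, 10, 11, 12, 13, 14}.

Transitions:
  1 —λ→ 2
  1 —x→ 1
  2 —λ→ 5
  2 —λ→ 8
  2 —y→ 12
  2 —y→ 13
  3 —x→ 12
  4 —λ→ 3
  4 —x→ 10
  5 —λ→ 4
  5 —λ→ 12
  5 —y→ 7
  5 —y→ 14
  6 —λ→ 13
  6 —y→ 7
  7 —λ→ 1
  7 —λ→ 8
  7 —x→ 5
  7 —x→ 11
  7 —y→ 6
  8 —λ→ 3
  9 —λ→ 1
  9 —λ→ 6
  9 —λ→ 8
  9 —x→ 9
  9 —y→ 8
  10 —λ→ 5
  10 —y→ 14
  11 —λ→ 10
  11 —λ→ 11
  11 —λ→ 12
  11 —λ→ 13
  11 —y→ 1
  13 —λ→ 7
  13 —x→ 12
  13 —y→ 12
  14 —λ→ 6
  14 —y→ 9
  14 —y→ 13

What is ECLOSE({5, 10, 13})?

{1, 2, 3, 4, 5, 7, 8, 10, 12, 13}

Start with {5, 10, 13}.
From 5 via λ: add 4, 12.
From 13 via λ: add 7.
From 4 via λ: add 3.
From 7 via λ: add 1, 8.
From 1 via λ: add 2.
No new states can be added; the closed set is {1, 2, 3, 4, 5, 7, 8, 10, 12, 13}.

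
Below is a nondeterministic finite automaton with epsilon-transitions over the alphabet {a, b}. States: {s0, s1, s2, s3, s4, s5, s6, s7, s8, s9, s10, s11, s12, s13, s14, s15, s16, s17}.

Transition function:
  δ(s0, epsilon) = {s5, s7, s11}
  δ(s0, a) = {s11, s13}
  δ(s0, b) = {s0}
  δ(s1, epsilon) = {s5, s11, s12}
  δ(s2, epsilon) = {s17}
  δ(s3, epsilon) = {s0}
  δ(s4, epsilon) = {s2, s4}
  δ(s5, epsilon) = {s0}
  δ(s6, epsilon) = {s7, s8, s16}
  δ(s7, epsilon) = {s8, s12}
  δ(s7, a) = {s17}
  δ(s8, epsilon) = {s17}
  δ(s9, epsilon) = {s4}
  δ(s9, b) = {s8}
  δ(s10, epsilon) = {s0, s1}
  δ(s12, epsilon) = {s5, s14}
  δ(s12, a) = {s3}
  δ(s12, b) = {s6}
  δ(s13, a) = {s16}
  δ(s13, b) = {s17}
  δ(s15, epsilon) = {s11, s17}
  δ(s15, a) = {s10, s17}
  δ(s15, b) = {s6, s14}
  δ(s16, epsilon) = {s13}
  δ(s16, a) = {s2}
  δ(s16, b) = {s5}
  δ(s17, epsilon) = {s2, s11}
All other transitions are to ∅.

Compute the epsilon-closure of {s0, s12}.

Start with {s0, s12}.
From s0 via epsilon: add s5, s7, s11.
From s12 via epsilon: add s14.
From s7 via epsilon: add s8.
From s8 via epsilon: add s17.
From s17 via epsilon: add s2.
No new states can be added; the closed set is {s0, s2, s5, s7, s8, s11, s12, s14, s17}.

{s0, s2, s5, s7, s8, s11, s12, s14, s17}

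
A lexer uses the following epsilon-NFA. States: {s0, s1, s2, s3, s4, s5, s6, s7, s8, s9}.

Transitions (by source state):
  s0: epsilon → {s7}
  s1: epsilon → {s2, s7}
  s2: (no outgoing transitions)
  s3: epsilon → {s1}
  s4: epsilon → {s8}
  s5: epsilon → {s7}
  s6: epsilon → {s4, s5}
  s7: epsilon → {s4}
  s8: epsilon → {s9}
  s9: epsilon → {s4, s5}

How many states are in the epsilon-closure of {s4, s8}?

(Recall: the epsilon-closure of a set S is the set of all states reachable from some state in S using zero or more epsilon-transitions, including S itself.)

Start with {s4, s8}.
From s8 via epsilon: add s9.
From s9 via epsilon: add s5.
From s5 via epsilon: add s7.
epsilon-closure = {s4, s5, s7, s8, s9}, which has 5 states.

5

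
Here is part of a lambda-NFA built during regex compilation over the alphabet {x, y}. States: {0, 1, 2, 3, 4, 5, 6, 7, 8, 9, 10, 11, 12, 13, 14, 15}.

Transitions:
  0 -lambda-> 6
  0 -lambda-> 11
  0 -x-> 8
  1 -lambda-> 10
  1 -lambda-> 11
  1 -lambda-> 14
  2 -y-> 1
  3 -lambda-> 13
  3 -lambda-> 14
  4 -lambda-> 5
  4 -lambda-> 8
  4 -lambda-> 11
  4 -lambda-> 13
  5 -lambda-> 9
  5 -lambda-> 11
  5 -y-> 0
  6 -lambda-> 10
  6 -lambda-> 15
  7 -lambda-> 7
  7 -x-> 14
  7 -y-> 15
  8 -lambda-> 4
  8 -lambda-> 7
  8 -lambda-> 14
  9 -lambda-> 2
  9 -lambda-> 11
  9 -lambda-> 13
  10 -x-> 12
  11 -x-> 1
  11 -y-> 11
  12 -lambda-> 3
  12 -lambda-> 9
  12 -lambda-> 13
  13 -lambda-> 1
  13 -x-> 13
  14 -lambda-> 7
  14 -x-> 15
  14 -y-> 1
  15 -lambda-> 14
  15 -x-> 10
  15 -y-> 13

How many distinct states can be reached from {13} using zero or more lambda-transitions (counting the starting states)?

Start with {13}.
From 13 via lambda: add 1.
From 1 via lambda: add 10, 11, 14.
From 14 via lambda: add 7.
lambda-closure = {1, 7, 10, 11, 13, 14}, which has 6 states.

6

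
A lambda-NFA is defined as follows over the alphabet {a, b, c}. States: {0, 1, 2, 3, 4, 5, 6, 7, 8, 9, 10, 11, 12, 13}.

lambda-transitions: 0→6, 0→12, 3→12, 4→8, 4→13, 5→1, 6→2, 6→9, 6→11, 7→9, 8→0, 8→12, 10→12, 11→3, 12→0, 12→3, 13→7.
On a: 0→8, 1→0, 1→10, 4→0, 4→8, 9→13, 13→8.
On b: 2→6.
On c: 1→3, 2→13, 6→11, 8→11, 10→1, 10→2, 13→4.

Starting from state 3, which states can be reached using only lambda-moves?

Start with {3}.
From 3 via lambda: add 12.
From 12 via lambda: add 0.
From 0 via lambda: add 6.
From 6 via lambda: add 2, 9, 11.
No new states can be added; the closed set is {0, 2, 3, 6, 9, 11, 12}.

{0, 2, 3, 6, 9, 11, 12}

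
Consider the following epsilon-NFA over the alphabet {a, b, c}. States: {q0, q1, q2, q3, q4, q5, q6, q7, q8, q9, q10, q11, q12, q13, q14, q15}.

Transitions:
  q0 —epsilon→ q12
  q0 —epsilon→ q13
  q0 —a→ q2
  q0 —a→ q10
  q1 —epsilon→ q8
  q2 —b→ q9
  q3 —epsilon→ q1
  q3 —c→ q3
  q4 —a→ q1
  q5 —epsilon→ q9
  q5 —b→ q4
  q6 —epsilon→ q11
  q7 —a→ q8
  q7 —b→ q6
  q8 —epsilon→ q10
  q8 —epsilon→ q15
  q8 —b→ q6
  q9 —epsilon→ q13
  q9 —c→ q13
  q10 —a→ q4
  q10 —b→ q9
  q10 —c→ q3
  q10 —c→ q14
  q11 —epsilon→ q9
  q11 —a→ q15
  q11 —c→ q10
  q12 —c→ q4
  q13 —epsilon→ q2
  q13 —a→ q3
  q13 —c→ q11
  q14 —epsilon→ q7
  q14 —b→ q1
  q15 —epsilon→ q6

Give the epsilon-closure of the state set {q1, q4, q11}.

Start with {q1, q4, q11}.
From q1 via epsilon: add q8.
From q11 via epsilon: add q9.
From q8 via epsilon: add q10, q15.
From q9 via epsilon: add q13.
From q13 via epsilon: add q2.
From q15 via epsilon: add q6.
No new states can be added; the closed set is {q1, q2, q4, q6, q8, q9, q10, q11, q13, q15}.

{q1, q2, q4, q6, q8, q9, q10, q11, q13, q15}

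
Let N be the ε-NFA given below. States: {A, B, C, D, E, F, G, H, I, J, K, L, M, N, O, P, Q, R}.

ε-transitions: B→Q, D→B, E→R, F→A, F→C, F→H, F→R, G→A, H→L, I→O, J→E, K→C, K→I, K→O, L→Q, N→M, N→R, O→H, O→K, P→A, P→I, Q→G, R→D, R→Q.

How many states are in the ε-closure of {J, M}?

Start with {J, M}.
From J via ε: add E.
From E via ε: add R.
From R via ε: add D, Q.
From D via ε: add B.
From Q via ε: add G.
From G via ε: add A.
ε-closure = {A, B, D, E, G, J, M, Q, R}, which has 9 states.

9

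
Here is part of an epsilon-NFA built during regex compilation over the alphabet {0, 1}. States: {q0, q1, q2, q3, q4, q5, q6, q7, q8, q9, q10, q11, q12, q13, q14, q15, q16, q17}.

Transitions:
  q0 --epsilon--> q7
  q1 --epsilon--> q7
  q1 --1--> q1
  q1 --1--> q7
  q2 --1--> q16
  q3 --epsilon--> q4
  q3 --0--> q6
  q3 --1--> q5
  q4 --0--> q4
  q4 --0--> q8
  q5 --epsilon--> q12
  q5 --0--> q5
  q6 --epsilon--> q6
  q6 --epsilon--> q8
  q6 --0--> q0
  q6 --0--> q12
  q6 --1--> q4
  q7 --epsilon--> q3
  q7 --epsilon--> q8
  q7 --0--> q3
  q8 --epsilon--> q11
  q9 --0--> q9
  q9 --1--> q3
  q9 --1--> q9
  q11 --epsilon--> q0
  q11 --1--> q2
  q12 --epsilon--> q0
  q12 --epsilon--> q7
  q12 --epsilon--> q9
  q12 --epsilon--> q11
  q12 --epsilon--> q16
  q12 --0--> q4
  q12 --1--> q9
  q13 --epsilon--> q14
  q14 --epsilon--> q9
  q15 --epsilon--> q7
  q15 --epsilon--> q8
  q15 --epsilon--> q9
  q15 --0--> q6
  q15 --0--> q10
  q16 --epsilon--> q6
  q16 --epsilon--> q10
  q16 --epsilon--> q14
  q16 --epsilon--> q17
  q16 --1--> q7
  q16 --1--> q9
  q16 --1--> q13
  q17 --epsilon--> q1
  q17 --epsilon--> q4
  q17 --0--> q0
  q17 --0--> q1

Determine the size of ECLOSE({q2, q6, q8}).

Start with {q2, q6, q8}.
From q8 via epsilon: add q11.
From q11 via epsilon: add q0.
From q0 via epsilon: add q7.
From q7 via epsilon: add q3.
From q3 via epsilon: add q4.
epsilon-closure = {q0, q2, q3, q4, q6, q7, q8, q11}, which has 8 states.

8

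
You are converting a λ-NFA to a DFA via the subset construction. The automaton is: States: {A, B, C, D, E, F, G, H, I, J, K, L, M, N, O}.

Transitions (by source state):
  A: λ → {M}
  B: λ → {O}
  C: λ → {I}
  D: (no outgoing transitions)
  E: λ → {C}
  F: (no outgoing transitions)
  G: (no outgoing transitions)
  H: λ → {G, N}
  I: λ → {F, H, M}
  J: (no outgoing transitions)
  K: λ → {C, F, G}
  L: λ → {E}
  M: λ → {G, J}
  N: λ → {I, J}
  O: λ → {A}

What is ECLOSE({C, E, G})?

Start with {C, E, G}.
From C via λ: add I.
From I via λ: add F, H, M.
From H via λ: add N.
From M via λ: add J.
No new states can be added; the closed set is {C, E, F, G, H, I, J, M, N}.

{C, E, F, G, H, I, J, M, N}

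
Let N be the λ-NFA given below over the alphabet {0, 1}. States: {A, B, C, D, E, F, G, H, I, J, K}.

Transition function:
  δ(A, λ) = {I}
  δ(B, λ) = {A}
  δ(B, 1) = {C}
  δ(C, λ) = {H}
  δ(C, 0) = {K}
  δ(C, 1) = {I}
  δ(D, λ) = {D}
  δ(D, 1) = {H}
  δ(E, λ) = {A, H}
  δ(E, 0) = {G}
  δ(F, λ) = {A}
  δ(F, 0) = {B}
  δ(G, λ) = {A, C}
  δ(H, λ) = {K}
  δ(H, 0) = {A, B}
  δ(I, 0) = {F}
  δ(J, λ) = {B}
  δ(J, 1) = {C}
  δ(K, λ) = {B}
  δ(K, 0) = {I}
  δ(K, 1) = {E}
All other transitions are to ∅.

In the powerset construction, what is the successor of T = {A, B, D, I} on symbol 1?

{A, B, C, H, I, K}

B on 1 → {C}.
D on 1 → {H}.
No 1-transition from A, I.
Union after reading 1: {C, H}.
Now take the λ-closure:
From H via λ: add K.
From K via λ: add B.
From B via λ: add A.
From A via λ: add I.
No new states can be added; the closed set is {A, B, C, H, I, K}.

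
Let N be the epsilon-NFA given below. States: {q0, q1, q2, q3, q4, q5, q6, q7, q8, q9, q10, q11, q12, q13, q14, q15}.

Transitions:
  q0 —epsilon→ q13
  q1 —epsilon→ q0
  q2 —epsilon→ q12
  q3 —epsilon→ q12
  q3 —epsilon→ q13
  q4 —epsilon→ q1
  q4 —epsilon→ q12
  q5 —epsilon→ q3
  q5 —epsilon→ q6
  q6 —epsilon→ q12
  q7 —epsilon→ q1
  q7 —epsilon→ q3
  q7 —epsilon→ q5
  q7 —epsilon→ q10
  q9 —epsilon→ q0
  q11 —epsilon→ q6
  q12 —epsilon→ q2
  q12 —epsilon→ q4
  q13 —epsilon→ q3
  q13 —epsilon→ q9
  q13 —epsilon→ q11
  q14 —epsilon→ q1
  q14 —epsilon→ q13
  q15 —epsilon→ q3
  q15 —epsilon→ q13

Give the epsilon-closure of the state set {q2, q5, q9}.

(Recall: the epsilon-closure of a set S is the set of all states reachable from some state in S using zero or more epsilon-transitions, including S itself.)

{q0, q1, q2, q3, q4, q5, q6, q9, q11, q12, q13}

Start with {q2, q5, q9}.
From q2 via epsilon: add q12.
From q5 via epsilon: add q3, q6.
From q9 via epsilon: add q0.
From q0 via epsilon: add q13.
From q12 via epsilon: add q4.
From q4 via epsilon: add q1.
From q13 via epsilon: add q11.
No new states can be added; the closed set is {q0, q1, q2, q3, q4, q5, q6, q9, q11, q12, q13}.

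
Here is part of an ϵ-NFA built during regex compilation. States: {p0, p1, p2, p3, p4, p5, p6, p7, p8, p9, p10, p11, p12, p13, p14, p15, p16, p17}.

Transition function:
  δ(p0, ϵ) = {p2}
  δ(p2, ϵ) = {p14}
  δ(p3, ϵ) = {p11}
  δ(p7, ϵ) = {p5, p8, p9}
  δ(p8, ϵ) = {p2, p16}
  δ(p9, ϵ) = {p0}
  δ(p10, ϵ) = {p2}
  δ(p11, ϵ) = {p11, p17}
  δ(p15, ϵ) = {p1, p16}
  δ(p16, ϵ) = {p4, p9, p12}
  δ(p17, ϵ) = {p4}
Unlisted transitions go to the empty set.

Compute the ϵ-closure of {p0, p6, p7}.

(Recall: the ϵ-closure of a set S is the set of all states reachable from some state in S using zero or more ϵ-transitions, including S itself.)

{p0, p2, p4, p5, p6, p7, p8, p9, p12, p14, p16}

Start with {p0, p6, p7}.
From p0 via ϵ: add p2.
From p7 via ϵ: add p5, p8, p9.
From p2 via ϵ: add p14.
From p8 via ϵ: add p16.
From p16 via ϵ: add p4, p12.
No new states can be added; the closed set is {p0, p2, p4, p5, p6, p7, p8, p9, p12, p14, p16}.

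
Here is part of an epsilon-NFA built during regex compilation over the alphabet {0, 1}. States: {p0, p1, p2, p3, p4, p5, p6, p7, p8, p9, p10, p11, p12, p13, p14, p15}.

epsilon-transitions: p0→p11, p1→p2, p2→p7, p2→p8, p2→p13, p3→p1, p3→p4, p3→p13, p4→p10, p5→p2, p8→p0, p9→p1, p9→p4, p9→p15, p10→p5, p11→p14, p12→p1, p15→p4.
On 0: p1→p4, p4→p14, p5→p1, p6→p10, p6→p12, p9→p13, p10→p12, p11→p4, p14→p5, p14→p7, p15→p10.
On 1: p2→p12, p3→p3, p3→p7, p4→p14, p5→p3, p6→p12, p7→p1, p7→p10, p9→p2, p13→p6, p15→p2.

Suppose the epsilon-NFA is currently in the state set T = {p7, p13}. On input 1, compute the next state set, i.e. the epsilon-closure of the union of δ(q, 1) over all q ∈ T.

{p0, p1, p2, p5, p6, p7, p8, p10, p11, p13, p14}

p7 on 1 → {p1, p10}.
p13 on 1 → {p6}.
Union after reading 1: {p1, p6, p10}.
Now take the epsilon-closure:
From p1 via epsilon: add p2.
From p10 via epsilon: add p5.
From p2 via epsilon: add p7, p8, p13.
From p8 via epsilon: add p0.
From p0 via epsilon: add p11.
From p11 via epsilon: add p14.
No new states can be added; the closed set is {p0, p1, p2, p5, p6, p7, p8, p10, p11, p13, p14}.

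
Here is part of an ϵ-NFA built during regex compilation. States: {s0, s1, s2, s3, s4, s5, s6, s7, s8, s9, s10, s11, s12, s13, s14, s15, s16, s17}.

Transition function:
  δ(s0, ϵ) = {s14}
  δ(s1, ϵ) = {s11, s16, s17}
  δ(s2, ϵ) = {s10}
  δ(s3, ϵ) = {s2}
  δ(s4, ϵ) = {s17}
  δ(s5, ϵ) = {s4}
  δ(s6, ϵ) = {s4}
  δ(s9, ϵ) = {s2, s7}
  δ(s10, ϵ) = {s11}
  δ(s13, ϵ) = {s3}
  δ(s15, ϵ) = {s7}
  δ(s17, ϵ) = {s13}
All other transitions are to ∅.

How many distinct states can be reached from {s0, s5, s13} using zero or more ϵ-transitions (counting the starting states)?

10

Start with {s0, s5, s13}.
From s0 via ϵ: add s14.
From s5 via ϵ: add s4.
From s13 via ϵ: add s3.
From s3 via ϵ: add s2.
From s4 via ϵ: add s17.
From s2 via ϵ: add s10.
From s10 via ϵ: add s11.
ϵ-closure = {s0, s2, s3, s4, s5, s10, s11, s13, s14, s17}, which has 10 states.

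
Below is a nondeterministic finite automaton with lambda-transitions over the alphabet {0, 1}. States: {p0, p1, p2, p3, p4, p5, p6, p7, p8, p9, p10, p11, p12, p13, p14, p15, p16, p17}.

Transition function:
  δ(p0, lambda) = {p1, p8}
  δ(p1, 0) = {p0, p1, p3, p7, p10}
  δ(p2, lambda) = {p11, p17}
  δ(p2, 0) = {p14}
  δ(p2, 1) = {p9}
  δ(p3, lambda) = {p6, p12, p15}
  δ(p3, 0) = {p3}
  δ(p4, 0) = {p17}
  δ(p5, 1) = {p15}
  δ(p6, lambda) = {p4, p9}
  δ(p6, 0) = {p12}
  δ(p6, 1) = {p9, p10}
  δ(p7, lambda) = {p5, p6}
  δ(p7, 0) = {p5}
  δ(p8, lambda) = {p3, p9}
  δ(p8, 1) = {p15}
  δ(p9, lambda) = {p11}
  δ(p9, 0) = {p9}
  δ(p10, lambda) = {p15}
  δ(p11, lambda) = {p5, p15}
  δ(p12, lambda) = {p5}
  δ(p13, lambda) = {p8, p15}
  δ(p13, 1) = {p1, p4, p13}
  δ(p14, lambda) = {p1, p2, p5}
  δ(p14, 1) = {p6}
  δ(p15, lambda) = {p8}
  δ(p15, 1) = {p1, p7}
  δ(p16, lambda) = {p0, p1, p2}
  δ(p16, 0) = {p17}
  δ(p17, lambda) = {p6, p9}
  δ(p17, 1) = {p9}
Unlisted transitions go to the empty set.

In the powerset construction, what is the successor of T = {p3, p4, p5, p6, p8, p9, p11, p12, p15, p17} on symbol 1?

p5 on 1 → {p15}.
p6 on 1 → {p9, p10}.
p8 on 1 → {p15}.
p15 on 1 → {p1, p7}.
p17 on 1 → {p9}.
No 1-transition from p3, p4, p9, p11, p12.
Union after reading 1: {p1, p7, p9, p10, p15}.
Now take the lambda-closure:
From p7 via lambda: add p5, p6.
From p9 via lambda: add p11.
From p15 via lambda: add p8.
From p6 via lambda: add p4.
From p8 via lambda: add p3.
From p3 via lambda: add p12.
No new states can be added; the closed set is {p1, p3, p4, p5, p6, p7, p8, p9, p10, p11, p12, p15}.

{p1, p3, p4, p5, p6, p7, p8, p9, p10, p11, p12, p15}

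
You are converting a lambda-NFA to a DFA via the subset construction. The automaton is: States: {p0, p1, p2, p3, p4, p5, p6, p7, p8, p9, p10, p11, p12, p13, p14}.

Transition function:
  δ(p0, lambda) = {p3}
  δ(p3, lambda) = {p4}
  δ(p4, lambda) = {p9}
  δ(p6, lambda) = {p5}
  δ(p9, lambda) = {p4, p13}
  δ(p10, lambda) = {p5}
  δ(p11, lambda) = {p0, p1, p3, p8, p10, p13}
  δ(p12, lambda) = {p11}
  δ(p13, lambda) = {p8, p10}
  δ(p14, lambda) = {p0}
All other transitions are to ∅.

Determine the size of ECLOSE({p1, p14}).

Start with {p1, p14}.
From p14 via lambda: add p0.
From p0 via lambda: add p3.
From p3 via lambda: add p4.
From p4 via lambda: add p9.
From p9 via lambda: add p13.
From p13 via lambda: add p8, p10.
From p10 via lambda: add p5.
lambda-closure = {p0, p1, p3, p4, p5, p8, p9, p10, p13, p14}, which has 10 states.

10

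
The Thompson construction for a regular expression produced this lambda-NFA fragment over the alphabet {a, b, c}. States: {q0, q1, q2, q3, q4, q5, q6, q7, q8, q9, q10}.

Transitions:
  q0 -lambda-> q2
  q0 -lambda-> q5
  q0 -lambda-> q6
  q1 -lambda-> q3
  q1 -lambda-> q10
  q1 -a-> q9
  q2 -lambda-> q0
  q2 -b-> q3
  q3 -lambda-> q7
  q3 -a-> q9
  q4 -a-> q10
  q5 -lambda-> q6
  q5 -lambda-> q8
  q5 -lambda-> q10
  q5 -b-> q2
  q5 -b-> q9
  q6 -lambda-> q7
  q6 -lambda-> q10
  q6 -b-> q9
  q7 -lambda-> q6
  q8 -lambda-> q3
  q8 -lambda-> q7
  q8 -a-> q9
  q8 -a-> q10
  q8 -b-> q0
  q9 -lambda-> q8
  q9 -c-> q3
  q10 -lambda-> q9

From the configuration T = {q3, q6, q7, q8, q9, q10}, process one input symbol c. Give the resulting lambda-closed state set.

q9 on c → {q3}.
No c-transition from q3, q6, q7, q8, q10.
Union after reading c: {q3}.
Now take the lambda-closure:
From q3 via lambda: add q7.
From q7 via lambda: add q6.
From q6 via lambda: add q10.
From q10 via lambda: add q9.
From q9 via lambda: add q8.
No new states can be added; the closed set is {q3, q6, q7, q8, q9, q10}.

{q3, q6, q7, q8, q9, q10}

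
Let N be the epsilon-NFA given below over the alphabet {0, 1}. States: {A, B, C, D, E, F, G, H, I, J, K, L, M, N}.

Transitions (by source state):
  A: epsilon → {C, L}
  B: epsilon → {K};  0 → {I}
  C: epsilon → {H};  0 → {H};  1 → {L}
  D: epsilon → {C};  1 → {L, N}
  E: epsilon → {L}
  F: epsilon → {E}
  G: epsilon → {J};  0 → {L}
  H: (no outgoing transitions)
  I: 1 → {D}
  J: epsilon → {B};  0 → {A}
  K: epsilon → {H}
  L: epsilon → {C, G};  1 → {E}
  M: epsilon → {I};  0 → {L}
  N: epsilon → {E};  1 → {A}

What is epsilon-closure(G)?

{B, G, H, J, K}

Start with {G}.
From G via epsilon: add J.
From J via epsilon: add B.
From B via epsilon: add K.
From K via epsilon: add H.
No new states can be added; the closed set is {B, G, H, J, K}.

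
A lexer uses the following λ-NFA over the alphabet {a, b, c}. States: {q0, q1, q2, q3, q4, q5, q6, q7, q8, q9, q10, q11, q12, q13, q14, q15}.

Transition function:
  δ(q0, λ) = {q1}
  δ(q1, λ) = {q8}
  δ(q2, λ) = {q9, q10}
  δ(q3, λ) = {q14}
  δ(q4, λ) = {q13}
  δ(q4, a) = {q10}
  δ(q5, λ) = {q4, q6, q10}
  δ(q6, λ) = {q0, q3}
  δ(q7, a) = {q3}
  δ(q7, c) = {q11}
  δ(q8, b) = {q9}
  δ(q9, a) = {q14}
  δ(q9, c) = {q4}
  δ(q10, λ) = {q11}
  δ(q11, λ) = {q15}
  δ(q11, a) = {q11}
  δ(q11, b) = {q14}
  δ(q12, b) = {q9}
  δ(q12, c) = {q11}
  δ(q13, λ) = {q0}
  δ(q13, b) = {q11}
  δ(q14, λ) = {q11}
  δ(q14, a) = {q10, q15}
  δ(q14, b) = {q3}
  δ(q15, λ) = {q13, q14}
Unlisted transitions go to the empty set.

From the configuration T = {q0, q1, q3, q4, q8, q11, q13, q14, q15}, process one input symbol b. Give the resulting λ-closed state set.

q8 on b → {q9}.
q11 on b → {q14}.
q13 on b → {q11}.
q14 on b → {q3}.
No b-transition from q0, q1, q3, q4, q15.
Union after reading b: {q3, q9, q11, q14}.
Now take the λ-closure:
From q11 via λ: add q15.
From q15 via λ: add q13.
From q13 via λ: add q0.
From q0 via λ: add q1.
From q1 via λ: add q8.
No new states can be added; the closed set is {q0, q1, q3, q8, q9, q11, q13, q14, q15}.

{q0, q1, q3, q8, q9, q11, q13, q14, q15}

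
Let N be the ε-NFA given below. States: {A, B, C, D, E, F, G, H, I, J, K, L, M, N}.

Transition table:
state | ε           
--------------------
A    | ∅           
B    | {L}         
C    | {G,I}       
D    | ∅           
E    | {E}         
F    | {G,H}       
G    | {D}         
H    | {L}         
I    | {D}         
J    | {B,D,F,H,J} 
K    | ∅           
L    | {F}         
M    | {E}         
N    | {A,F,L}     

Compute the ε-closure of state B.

{B, D, F, G, H, L}

Start with {B}.
From B via ε: add L.
From L via ε: add F.
From F via ε: add G, H.
From G via ε: add D.
No new states can be added; the closed set is {B, D, F, G, H, L}.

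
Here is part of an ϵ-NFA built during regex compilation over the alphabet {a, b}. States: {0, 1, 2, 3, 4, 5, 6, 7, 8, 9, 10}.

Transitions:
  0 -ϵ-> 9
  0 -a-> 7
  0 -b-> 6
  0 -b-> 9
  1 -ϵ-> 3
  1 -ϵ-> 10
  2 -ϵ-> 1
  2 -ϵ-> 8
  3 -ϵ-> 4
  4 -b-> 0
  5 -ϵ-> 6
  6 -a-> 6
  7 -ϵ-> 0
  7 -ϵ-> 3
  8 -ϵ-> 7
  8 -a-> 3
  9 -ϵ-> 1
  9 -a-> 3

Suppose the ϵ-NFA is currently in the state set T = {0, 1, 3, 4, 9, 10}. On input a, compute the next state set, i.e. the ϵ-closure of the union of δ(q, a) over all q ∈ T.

{0, 1, 3, 4, 7, 9, 10}

0 on a → {7}.
9 on a → {3}.
No a-transition from 1, 3, 4, 10.
Union after reading a: {3, 7}.
Now take the ϵ-closure:
From 3 via ϵ: add 4.
From 7 via ϵ: add 0.
From 0 via ϵ: add 9.
From 9 via ϵ: add 1.
From 1 via ϵ: add 10.
No new states can be added; the closed set is {0, 1, 3, 4, 7, 9, 10}.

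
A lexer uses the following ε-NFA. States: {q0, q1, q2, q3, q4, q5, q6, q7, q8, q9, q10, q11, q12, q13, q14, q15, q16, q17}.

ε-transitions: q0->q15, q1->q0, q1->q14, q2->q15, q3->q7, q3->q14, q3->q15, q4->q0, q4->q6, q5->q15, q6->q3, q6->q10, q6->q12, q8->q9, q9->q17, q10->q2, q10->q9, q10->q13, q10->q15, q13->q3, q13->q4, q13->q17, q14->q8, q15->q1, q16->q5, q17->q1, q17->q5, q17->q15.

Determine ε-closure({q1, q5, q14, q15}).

{q0, q1, q5, q8, q9, q14, q15, q17}

Start with {q1, q5, q14, q15}.
From q1 via ε: add q0.
From q14 via ε: add q8.
From q8 via ε: add q9.
From q9 via ε: add q17.
No new states can be added; the closed set is {q0, q1, q5, q8, q9, q14, q15, q17}.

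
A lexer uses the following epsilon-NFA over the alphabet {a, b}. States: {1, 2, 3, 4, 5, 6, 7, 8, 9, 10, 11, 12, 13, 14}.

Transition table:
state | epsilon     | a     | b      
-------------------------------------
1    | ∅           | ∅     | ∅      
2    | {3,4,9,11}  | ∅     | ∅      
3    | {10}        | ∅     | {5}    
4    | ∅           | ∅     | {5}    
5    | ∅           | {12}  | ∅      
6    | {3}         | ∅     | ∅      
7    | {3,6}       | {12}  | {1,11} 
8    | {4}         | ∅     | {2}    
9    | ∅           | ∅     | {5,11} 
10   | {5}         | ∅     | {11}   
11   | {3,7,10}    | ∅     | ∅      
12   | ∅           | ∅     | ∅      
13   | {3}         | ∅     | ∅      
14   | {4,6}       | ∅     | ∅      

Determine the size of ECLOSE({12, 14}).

7

Start with {12, 14}.
From 14 via epsilon: add 4, 6.
From 6 via epsilon: add 3.
From 3 via epsilon: add 10.
From 10 via epsilon: add 5.
epsilon-closure = {3, 4, 5, 6, 10, 12, 14}, which has 7 states.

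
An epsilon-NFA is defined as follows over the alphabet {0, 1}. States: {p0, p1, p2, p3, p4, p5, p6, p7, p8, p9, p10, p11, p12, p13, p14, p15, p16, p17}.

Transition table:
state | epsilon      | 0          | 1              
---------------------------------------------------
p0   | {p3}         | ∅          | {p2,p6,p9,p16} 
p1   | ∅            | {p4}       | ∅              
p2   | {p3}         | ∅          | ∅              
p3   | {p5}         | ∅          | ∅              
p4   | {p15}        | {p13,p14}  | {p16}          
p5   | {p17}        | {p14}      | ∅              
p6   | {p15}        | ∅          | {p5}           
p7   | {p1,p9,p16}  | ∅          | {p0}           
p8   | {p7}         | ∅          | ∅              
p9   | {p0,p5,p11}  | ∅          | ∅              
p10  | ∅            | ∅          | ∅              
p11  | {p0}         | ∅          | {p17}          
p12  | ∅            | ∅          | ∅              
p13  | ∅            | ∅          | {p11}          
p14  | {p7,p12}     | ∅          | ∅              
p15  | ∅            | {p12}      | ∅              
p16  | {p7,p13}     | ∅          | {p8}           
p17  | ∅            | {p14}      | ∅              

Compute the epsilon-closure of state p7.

Start with {p7}.
From p7 via epsilon: add p1, p9, p16.
From p9 via epsilon: add p0, p5, p11.
From p16 via epsilon: add p13.
From p0 via epsilon: add p3.
From p5 via epsilon: add p17.
No new states can be added; the closed set is {p0, p1, p3, p5, p7, p9, p11, p13, p16, p17}.

{p0, p1, p3, p5, p7, p9, p11, p13, p16, p17}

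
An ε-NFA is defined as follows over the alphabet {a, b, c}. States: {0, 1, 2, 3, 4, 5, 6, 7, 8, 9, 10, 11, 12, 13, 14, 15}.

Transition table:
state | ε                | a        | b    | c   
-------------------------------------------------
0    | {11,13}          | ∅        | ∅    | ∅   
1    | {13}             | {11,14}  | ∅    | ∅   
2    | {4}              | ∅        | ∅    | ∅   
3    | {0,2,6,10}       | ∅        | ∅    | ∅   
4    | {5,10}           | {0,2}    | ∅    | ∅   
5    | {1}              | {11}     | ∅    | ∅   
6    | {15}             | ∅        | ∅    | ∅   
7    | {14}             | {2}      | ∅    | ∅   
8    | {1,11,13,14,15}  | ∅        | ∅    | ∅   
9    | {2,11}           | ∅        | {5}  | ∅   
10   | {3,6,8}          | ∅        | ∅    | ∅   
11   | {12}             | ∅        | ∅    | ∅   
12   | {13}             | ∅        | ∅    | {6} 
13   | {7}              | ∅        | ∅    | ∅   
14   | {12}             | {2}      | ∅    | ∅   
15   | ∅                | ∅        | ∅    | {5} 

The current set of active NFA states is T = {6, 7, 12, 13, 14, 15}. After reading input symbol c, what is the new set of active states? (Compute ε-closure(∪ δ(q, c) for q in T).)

12 on c → {6}.
15 on c → {5}.
No c-transition from 6, 7, 13, 14.
Union after reading c: {5, 6}.
Now take the ε-closure:
From 5 via ε: add 1.
From 6 via ε: add 15.
From 1 via ε: add 13.
From 13 via ε: add 7.
From 7 via ε: add 14.
From 14 via ε: add 12.
No new states can be added; the closed set is {1, 5, 6, 7, 12, 13, 14, 15}.

{1, 5, 6, 7, 12, 13, 14, 15}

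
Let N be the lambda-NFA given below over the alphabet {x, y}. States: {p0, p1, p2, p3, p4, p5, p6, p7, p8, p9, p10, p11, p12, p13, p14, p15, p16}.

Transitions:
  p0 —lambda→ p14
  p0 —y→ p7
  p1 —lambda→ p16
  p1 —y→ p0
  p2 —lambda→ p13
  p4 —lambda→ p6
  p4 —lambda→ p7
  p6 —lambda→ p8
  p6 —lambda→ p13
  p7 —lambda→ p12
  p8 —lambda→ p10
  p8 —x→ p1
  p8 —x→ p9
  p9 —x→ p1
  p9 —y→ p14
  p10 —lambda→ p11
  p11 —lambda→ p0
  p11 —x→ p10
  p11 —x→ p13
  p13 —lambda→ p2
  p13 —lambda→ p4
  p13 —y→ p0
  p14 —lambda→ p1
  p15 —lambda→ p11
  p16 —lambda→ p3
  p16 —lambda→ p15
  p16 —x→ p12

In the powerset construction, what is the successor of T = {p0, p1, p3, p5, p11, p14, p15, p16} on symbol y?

p0 on y → {p7}.
p1 on y → {p0}.
No y-transition from p3, p5, p11, p14, p15, p16.
Union after reading y: {p0, p7}.
Now take the lambda-closure:
From p0 via lambda: add p14.
From p7 via lambda: add p12.
From p14 via lambda: add p1.
From p1 via lambda: add p16.
From p16 via lambda: add p3, p15.
From p15 via lambda: add p11.
No new states can be added; the closed set is {p0, p1, p3, p7, p11, p12, p14, p15, p16}.

{p0, p1, p3, p7, p11, p12, p14, p15, p16}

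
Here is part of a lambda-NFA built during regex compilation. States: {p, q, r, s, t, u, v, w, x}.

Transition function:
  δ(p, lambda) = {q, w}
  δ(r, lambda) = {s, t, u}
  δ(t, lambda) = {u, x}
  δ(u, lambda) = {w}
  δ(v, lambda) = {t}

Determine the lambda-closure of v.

Start with {v}.
From v via lambda: add t.
From t via lambda: add u, x.
From u via lambda: add w.
No new states can be added; the closed set is {t, u, v, w, x}.

{t, u, v, w, x}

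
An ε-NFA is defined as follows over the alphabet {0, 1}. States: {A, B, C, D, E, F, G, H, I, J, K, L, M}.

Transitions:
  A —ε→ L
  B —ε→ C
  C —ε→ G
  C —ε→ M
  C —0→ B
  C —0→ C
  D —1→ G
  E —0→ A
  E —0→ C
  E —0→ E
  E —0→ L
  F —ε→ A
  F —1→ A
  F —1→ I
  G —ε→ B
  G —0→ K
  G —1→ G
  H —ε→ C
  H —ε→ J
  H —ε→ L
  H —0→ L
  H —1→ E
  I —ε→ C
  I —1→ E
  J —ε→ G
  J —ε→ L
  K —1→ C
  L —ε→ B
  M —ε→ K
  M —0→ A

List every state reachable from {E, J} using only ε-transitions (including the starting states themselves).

Start with {E, J}.
From J via ε: add G, L.
From G via ε: add B.
From B via ε: add C.
From C via ε: add M.
From M via ε: add K.
No new states can be added; the closed set is {B, C, E, G, J, K, L, M}.

{B, C, E, G, J, K, L, M}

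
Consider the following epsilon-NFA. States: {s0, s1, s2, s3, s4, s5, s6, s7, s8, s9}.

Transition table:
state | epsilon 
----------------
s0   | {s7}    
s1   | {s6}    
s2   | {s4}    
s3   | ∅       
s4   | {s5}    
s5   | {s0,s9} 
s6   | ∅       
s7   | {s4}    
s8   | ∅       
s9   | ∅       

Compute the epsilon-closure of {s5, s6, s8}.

{s0, s4, s5, s6, s7, s8, s9}

Start with {s5, s6, s8}.
From s5 via epsilon: add s0, s9.
From s0 via epsilon: add s7.
From s7 via epsilon: add s4.
No new states can be added; the closed set is {s0, s4, s5, s6, s7, s8, s9}.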